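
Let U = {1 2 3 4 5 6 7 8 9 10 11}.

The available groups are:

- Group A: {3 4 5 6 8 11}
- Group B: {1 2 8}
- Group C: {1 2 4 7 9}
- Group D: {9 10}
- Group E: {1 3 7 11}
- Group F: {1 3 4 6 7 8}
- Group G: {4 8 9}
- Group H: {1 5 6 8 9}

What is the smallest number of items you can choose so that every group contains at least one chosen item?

3

T = {1, 6, 9} meets every group (each contains at least one member of T), and |T| = 3.
No choice of 2 items meets every group, so 3 is the minimum.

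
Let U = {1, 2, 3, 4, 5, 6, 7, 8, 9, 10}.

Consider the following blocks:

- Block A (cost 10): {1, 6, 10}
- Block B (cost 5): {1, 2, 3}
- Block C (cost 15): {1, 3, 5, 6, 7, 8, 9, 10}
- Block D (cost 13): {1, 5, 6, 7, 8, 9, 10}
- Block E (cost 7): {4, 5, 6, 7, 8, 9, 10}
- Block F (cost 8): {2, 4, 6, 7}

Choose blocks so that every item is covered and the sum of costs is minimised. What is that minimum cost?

B, E together cover every item (B ∪ E = {1, 2, 3, 4, 5, 6, 7, 8, 9, 10}); total cost 5 + 7 = 12.
No covering selection has total cost below 12.

12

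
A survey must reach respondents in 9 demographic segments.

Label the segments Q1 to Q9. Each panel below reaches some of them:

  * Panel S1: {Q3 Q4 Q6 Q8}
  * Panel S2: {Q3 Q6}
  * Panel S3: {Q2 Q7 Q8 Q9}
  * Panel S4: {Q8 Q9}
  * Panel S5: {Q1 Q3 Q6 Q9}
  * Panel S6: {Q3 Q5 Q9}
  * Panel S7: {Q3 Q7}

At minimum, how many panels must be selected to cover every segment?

4

Take {S1, S3, S5, S6}. Their union is {Q1, Q2, Q3, Q4, Q5, Q6, Q7, Q8, Q9}, which is all 9 segments.
No 3 of the 7 panels cover everything (all 35 combinations miss at least one segment), so 4 is optimal.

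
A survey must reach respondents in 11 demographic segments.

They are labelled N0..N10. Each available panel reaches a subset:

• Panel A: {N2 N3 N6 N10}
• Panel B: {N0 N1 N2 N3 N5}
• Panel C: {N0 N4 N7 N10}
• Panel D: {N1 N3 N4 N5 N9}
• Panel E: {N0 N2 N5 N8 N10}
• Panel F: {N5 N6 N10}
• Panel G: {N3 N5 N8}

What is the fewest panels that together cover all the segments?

4

C and D and E and F together: C ∪ D ∪ E ∪ F = {N0, N1, N2, N3, N4, N5, N6, N7, N8, N9, N10} — every segment is covered.
No 3 of the 7 panels cover everything (all 35 combinations miss at least one segment), so 4 is optimal.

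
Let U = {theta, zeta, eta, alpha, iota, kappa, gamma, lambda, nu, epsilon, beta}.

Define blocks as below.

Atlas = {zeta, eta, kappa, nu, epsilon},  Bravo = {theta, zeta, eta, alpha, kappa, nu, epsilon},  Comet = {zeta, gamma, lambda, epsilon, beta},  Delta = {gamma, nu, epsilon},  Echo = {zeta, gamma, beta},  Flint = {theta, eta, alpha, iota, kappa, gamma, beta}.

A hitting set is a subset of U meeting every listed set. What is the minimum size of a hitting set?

2

The 2 items {kappa, gamma} hit every block.
No single item lies in every block, so at least 2 are needed and 2 is optimal.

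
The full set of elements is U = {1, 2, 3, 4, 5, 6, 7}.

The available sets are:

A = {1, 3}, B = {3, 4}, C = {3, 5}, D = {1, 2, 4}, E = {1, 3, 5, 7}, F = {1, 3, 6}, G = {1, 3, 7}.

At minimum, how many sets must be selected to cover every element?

3

D, E, and F cover everything between them: the union {1, 2, 3, 4, 5, 6, 7} is all of U.
Only D contains 2, so D is forced; the remaining 4 elements need at least 2 more sets (each remaining set adds at most 3) — so at least 3 sets are needed, and 3 is optimal.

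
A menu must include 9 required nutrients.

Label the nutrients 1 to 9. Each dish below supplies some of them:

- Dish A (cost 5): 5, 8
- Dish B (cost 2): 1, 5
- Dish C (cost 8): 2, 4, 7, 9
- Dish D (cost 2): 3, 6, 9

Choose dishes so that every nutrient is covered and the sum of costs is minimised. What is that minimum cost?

A, B, C, D together cover every nutrient (A ∪ B ∪ C ∪ D = {1, 2, 3, 4, 5, 6, 7, 8, 9}); total cost 5 + 2 + 8 + 2 = 17.
No covering selection has total cost below 17.

17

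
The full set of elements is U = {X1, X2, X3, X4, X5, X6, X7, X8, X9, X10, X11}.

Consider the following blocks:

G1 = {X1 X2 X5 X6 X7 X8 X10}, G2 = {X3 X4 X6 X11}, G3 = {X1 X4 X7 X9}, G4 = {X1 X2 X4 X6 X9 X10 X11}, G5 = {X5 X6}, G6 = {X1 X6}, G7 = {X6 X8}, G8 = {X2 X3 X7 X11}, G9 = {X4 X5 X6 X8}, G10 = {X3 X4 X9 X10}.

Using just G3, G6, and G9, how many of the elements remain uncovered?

Union of G3, G6, G9 = {X1, X4, X5, X6, X7, X8, X9}.
Not covered: X2, X3, X10, X11 — 4 elements.

4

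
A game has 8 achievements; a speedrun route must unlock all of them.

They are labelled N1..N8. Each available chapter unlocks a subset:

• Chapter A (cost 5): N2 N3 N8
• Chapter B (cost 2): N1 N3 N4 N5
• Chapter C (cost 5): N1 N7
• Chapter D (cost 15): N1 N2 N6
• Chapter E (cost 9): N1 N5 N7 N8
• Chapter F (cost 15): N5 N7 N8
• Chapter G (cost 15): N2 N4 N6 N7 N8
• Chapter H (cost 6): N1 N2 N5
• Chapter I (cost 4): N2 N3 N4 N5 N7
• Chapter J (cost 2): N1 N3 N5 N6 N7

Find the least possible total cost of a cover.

A, B, J together cover every achievement (A ∪ B ∪ J = {N1, N2, N3, N4, N5, N6, N7, N8}); total cost 5 + 2 + 2 = 9.
No covering selection has total cost below 9.

9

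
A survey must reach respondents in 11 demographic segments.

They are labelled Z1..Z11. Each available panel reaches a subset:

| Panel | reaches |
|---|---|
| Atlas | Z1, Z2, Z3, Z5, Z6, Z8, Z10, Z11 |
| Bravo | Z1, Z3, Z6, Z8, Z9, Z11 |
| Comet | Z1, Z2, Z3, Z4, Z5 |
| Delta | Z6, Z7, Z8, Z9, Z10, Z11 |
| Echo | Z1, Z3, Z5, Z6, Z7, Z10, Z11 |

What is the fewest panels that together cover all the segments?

2

Take {Comet, Delta}. Their union is {Z1, Z2, Z3, Z4, Z5, Z6, Z7, Z8, Z9, Z10, Z11}, which is all 11 segments.
No single panel has all 11 segments (the largest, Atlas, has 8), so 2 is optimal.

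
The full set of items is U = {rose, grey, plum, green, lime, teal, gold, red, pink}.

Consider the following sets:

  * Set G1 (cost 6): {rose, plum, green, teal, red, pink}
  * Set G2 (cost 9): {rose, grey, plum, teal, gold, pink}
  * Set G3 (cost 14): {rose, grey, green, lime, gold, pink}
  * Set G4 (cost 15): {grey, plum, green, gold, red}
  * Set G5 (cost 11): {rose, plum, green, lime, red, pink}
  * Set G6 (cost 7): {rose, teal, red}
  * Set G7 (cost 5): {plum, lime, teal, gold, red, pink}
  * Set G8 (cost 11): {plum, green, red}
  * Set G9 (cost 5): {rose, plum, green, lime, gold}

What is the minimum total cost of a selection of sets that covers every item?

19

G2, G7, G9 together cover every item (G2 ∪ G7 ∪ G9 = {rose, grey, plum, green, lime, teal, gold, red, pink}); total cost 9 + 5 + 5 = 19.
No covering selection has total cost below 19.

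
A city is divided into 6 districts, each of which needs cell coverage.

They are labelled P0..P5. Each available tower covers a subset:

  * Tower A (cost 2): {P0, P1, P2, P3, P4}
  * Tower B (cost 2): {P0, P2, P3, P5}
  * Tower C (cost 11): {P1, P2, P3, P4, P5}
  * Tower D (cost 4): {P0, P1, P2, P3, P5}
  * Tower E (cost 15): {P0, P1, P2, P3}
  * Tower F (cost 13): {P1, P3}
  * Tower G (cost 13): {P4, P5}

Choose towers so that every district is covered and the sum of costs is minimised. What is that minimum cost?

4

A, B together cover every district (A ∪ B = {P0, P1, P2, P3, P4, P5}); total cost 2 + 2 = 4.
No covering selection has total cost below 4.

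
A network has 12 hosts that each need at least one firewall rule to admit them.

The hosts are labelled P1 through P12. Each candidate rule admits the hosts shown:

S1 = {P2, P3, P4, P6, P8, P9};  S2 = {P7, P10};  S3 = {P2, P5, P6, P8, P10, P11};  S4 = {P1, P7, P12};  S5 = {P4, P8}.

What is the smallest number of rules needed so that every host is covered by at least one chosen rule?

3

S1 and S3 and S4 together: S1 ∪ S3 ∪ S4 = {P1, P2, P3, P4, P5, P6, P7, P8, P9, P10, P11, P12} — every host is covered.
Only S4 contains P1, so S4 is forced; the remaining 9 hosts need at least 2 more rules (each remaining rule adds at most 6) — so at least 3 rules are needed, and 3 is optimal.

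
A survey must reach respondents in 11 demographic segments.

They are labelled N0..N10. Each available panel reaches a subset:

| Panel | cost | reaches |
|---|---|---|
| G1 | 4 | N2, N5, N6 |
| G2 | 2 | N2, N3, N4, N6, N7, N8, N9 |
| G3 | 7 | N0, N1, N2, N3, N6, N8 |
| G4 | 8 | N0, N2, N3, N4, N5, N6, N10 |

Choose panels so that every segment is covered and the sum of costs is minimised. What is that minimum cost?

G2, G3, G4 together cover every segment (G2 ∪ G3 ∪ G4 = {N0, N1, N2, N3, N4, N5, N6, N7, N8, N9, N10}); total cost 2 + 7 + 8 = 17.
No covering selection has total cost below 17.

17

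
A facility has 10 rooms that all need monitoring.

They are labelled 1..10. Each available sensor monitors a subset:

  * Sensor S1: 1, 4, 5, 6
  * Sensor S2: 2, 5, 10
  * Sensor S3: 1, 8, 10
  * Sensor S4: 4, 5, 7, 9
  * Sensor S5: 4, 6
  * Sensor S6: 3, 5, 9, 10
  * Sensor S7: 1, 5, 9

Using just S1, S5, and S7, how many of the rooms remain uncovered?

5

Union of S1, S5, S7 = {1, 4, 5, 6, 9}.
Not covered: 2, 3, 7, 8, 10 — 5 rooms.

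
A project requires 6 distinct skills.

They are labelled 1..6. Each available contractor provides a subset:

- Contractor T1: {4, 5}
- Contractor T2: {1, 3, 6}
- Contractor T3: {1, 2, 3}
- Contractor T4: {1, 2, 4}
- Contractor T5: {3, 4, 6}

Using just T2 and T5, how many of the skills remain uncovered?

Union of T2, T5 = {1, 3, 4, 6}.
Not covered: 2, 5 — 2 skills.

2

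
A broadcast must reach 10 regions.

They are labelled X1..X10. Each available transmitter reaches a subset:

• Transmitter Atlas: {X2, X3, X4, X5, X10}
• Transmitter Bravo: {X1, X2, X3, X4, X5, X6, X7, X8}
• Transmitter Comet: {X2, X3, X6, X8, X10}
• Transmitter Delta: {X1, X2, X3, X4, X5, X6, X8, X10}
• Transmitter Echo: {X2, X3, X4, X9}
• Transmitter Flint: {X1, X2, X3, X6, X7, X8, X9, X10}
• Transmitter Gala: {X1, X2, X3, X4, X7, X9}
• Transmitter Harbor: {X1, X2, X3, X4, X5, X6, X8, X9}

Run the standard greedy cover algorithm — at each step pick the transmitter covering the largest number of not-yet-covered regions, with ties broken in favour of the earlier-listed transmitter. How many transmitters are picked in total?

2

Greedy: pick Bravo (covers 8 new) → pick Flint (covers 2 new). Total picks: 2.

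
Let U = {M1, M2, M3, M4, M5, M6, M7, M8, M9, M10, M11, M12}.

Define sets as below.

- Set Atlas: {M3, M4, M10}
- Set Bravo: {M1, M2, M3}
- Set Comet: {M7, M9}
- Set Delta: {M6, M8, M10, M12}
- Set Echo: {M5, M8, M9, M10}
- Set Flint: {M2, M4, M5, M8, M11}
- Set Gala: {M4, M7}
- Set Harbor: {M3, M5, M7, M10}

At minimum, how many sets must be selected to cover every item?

Bravo, Comet, Delta, and Flint cover everything between them: the union {M1, M2, M3, M4, M5, M6, M7, M8, M9, M10, M11, M12} is all of U.
Only Bravo contains M1, so Bravo is forced; the remaining 9 items need at least 3 more sets (each remaining set adds at most 4) — so at least 4 sets are needed, and 4 is optimal.

4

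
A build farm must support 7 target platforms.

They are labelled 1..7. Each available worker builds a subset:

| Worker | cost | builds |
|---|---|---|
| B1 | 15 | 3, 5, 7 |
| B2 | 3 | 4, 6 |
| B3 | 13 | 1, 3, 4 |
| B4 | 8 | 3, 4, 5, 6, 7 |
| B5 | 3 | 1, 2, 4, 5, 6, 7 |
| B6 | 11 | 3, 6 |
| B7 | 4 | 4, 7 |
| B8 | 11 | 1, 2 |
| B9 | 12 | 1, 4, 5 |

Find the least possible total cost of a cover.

B4, B5 together cover every platform (B4 ∪ B5 = {1, 2, 3, 4, 5, 6, 7}); total cost 8 + 3 = 11.
No covering selection has total cost below 11.

11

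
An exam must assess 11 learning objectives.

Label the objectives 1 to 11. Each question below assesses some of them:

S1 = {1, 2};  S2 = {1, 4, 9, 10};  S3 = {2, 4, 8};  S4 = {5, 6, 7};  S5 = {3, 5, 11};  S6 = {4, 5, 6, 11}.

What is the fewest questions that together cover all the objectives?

4

S2 and S3 and S4 and S5 together: S2 ∪ S3 ∪ S4 ∪ S5 = {1, 2, 3, 4, 5, 6, 7, 8, 9, 10, 11} — every objective is covered.
Only S3 contains 8, so S3 is forced; the remaining 8 objectives need at least 3 more questions (each remaining question adds at most 3) — so at least 4 questions are needed, and 4 is optimal.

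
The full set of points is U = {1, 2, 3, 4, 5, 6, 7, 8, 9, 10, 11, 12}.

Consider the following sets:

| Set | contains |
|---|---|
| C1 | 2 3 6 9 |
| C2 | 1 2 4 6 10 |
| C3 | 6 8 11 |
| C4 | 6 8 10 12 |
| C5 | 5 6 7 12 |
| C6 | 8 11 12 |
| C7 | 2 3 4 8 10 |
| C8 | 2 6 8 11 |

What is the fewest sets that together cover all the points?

C1 and C2 and C5 and C8 together: C1 ∪ C2 ∪ C5 ∪ C8 = {1, 2, 3, 4, 5, 6, 7, 8, 9, 10, 11, 12} — every point is covered.
Only C2 contains 1, so C2 is forced; the remaining 7 points need at least 3 more sets (each remaining set adds at most 3) — so at least 4 sets are needed, and 4 is optimal.

4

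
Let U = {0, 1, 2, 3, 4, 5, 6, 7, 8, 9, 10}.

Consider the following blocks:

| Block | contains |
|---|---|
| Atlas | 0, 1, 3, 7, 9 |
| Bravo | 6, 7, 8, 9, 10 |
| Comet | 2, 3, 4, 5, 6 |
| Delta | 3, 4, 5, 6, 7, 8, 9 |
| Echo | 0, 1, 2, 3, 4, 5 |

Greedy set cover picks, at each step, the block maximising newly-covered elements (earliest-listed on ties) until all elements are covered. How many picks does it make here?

3

Greedy: pick Delta (covers 7 new) → pick Echo (covers 3 new) → pick Bravo (covers 1 new). Total picks: 3.
(The true minimum cover uses only 2 blocks, so greedy is not optimal here.)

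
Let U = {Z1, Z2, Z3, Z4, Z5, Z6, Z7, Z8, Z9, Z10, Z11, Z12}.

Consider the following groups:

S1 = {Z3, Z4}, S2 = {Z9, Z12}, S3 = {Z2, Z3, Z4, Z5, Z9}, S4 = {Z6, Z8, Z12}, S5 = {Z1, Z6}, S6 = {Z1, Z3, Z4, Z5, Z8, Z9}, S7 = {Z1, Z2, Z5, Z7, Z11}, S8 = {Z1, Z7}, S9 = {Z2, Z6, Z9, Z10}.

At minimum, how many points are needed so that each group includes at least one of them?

H = {Z1, Z2, Z3, Z12} meets every group (each contains at least one member of H), and |H| = 4.
No choice of 3 points meets every group, so 4 is the minimum.

4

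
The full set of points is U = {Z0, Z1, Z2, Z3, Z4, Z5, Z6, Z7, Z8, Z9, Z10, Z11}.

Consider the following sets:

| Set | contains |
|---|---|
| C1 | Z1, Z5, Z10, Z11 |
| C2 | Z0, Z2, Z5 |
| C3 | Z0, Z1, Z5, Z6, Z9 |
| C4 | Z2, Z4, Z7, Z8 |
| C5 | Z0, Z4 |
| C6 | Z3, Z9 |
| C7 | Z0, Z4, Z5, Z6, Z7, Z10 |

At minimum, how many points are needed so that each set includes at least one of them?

The 3 points {Z3, Z4, Z5} hit every set.
The sets C1, C5, C6 are pairwise disjoint, so any hitting set needs a separate point for each — at least 3. Hence 3 is optimal.

3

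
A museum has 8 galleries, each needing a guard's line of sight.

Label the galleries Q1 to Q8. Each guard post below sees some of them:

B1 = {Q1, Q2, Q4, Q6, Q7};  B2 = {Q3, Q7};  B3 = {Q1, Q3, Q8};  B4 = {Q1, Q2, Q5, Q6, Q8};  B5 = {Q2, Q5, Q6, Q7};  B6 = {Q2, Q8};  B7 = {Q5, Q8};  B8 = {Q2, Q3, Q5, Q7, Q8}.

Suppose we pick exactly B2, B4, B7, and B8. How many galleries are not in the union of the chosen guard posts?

1

Union of B2, B4, B7, B8 = {Q1, Q2, Q3, Q5, Q6, Q7, Q8}.
Not covered: Q4 — 1 gallery.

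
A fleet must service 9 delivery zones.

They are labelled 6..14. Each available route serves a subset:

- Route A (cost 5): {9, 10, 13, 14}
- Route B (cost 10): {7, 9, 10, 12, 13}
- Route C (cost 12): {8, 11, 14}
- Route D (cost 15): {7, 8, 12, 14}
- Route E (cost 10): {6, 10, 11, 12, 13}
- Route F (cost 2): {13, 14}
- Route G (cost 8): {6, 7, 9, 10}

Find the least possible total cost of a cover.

30

B, C, G together cover every zone (B ∪ C ∪ G = {6, 7, 8, 9, 10, 11, 12, 13, 14}); total cost 10 + 12 + 8 = 30.
The greedy pick F, G, E, C costs 32; no covering selection beats 30.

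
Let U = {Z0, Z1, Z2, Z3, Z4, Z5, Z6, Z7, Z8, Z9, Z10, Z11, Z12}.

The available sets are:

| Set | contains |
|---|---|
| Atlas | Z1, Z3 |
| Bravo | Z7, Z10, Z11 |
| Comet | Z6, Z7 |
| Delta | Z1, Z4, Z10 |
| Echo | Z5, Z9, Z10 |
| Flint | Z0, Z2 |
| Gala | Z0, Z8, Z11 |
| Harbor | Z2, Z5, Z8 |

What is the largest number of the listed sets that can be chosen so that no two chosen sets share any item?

Atlas, Comet, Echo, Flint are pairwise disjoint (Atlas={Z1,Z3}; Comet={Z6,Z7}; Echo={Z5,Z9,Z10}; Flint={Z0,Z2}).
Every remaining set overlaps one of these, and no 5 of the listed sets are pairwise disjoint, so 4 is the maximum.

4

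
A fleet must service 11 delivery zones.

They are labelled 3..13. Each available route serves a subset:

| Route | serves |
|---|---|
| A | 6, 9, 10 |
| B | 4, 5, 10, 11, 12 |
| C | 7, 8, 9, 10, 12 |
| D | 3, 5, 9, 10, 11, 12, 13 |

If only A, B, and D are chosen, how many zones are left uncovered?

2

Union of A, B, D = {3, 4, 5, 6, 9, 10, 11, 12, 13}.
Not covered: 7, 8 — 2 zones.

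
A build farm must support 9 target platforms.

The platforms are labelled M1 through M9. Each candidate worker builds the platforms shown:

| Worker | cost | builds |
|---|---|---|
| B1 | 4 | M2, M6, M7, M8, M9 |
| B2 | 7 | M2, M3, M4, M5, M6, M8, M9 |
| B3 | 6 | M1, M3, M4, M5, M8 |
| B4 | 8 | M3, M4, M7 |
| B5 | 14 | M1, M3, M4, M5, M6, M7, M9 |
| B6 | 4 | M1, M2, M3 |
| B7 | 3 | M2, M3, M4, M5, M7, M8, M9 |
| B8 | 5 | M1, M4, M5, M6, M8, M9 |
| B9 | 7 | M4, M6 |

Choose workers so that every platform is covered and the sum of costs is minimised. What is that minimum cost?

8

B7, B8 together cover every platform (B7 ∪ B8 = {M1, M2, M3, M4, M5, M6, M7, M8, M9}); total cost 3 + 5 = 8.
No covering selection has total cost below 8.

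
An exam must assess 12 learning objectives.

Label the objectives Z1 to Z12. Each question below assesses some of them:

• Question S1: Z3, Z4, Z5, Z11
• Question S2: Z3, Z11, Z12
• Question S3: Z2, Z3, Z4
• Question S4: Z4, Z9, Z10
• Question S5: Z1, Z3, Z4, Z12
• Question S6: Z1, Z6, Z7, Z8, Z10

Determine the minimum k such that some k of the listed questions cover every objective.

S1 and S3 and S4 and S5 and S6 together: S1 ∪ S3 ∪ S4 ∪ S5 ∪ S6 = {Z1, Z2, Z3, Z4, Z5, Z6, Z7, Z8, Z9, Z10, Z11, Z12} — every objective is covered.
No 4 of the 6 questions cover everything (all 15 combinations miss at least one objective), so 5 is optimal.

5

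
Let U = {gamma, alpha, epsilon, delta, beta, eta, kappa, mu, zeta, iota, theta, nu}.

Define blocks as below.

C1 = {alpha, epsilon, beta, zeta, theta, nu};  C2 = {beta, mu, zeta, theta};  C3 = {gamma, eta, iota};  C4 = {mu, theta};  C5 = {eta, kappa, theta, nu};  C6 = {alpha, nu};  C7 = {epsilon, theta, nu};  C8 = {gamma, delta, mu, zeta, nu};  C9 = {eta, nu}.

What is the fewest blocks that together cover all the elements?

4

Take {C1, C3, C5, C8}. Their union is {gamma, alpha, epsilon, delta, beta, eta, kappa, mu, zeta, iota, theta, nu}, which is all 12 elements.
No 3 of the 9 blocks cover everything (all 84 combinations miss at least one element), so 4 is optimal.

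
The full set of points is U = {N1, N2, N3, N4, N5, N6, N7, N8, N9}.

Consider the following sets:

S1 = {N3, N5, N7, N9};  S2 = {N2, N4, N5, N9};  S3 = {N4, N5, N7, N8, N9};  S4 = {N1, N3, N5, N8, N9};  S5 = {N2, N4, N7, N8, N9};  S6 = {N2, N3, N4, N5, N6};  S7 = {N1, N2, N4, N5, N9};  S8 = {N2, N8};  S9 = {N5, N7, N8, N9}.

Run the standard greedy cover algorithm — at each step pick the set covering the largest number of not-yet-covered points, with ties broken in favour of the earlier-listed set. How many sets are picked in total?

Greedy: pick S3 (covers 5 new) → pick S6 (covers 3 new) → pick S4 (covers 1 new). Total picks: 3.

3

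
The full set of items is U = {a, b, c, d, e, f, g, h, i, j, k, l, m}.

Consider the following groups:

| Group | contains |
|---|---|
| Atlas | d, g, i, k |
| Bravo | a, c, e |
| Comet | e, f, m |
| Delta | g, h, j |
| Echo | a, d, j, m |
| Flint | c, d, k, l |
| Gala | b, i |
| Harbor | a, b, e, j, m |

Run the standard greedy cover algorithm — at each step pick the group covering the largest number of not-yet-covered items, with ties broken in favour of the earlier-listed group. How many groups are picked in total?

Greedy: pick Harbor (covers 5 new) → pick Atlas (covers 4 new) → pick Flint (covers 2 new) → pick Comet (covers 1 new) → pick Delta (covers 1 new). Total picks: 5.

5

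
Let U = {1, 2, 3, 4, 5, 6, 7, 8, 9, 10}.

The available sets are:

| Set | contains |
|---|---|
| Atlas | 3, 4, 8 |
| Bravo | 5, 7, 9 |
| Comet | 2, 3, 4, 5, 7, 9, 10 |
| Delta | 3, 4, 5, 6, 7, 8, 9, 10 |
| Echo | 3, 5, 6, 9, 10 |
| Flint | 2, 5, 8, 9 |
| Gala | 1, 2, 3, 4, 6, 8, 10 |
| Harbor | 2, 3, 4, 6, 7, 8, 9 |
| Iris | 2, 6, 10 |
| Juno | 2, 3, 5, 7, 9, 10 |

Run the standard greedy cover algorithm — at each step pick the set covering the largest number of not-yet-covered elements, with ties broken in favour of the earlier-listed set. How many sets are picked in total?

Greedy: pick Delta (covers 8 new) → pick Gala (covers 2 new). Total picks: 2.

2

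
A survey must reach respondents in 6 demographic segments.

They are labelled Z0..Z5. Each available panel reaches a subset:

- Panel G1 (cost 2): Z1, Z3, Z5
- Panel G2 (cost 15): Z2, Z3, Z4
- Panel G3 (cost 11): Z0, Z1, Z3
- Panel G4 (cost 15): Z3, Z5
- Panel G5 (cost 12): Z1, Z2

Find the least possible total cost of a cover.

G1, G2, G3 together cover every segment (G1 ∪ G2 ∪ G3 = {Z0, Z1, Z2, Z3, Z4, Z5}); total cost 2 + 15 + 11 = 28.
No covering selection has total cost below 28.

28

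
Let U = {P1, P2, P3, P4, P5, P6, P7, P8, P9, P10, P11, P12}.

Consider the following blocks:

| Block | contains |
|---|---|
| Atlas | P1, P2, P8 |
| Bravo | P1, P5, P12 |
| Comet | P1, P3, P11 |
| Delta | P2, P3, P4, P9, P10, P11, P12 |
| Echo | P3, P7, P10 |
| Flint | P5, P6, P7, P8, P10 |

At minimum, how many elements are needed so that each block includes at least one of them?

2

The 2 elements {P1, P10} hit every block.
The blocks Atlas, Echo are pairwise disjoint, so any hitting set needs a separate element for each — at least 2. Hence 2 is optimal.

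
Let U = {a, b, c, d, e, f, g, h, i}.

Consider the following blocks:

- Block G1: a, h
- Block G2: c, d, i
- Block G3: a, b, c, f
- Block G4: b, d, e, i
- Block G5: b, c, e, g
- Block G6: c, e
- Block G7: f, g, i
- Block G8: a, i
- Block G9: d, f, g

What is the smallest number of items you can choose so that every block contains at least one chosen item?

4

T = {a, c, d, g} meets every block (each contains at least one member of T), and |T| = 4.
No choice of 3 items meets every block, so 4 is the minimum.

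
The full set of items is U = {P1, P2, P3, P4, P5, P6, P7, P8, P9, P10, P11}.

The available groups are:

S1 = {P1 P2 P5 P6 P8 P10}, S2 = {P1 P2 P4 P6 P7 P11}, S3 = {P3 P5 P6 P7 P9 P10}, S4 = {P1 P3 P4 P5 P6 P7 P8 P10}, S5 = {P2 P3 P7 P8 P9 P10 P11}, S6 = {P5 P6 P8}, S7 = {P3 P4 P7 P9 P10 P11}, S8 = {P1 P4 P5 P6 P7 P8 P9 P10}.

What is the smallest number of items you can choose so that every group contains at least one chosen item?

The 2 items {P3, P6} hit every group.
The groups S6, S7 are pairwise disjoint, so any hitting set needs a separate item for each — at least 2. Hence 2 is optimal.

2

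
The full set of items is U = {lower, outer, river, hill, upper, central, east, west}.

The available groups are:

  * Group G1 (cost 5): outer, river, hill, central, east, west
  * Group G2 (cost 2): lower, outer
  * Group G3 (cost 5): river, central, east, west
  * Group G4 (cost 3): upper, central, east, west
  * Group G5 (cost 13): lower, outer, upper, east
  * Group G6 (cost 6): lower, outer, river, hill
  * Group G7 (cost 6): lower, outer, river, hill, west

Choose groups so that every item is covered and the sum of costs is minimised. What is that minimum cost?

G4, G6 together cover every item (G4 ∪ G6 = {lower, outer, river, hill, upper, central, east, west}); total cost 3 + 6 = 9.
The greedy pick G4, G2, G1 costs 10; no covering selection beats 9.

9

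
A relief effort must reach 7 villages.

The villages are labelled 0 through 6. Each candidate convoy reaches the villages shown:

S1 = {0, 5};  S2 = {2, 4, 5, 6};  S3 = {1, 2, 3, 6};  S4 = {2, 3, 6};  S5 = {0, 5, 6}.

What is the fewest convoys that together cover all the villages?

S2 and S3 and S5 together: S2 ∪ S3 ∪ S5 = {0, 1, 2, 3, 4, 5, 6} — every village is covered.
Only S3 contains 1, so S3 is forced; the remaining 3 villages need at least 2 more convoys (each remaining convoy adds at most 2) — so at least 3 convoys are needed, and 3 is optimal.

3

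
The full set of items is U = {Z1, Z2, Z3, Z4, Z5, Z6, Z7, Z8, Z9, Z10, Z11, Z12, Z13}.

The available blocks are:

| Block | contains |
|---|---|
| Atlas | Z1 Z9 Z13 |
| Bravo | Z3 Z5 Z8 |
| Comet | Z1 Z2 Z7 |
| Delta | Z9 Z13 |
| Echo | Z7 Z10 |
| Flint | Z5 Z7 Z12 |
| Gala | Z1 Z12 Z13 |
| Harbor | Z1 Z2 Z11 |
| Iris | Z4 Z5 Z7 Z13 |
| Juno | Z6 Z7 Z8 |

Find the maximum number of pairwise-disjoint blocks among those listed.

4

Bravo, Delta, Echo, Harbor are pairwise disjoint (Bravo={Z3,Z5,Z8}; Delta={Z9,Z13}; Echo={Z7,Z10}; Harbor={Z1,Z2,Z11}).
Every remaining block overlaps one of these, and no 5 of the listed blocks are pairwise disjoint, so 4 is the maximum.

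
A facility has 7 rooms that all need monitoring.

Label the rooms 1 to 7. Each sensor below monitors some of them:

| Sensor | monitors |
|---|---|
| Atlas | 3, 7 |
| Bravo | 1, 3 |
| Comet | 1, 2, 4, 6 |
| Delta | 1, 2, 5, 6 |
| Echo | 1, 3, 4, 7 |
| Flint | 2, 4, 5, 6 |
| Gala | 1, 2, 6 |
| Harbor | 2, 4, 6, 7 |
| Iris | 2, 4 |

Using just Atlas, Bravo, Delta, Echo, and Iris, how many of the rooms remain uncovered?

0

Union of Atlas, Bravo, Delta, Echo, Iris = {1, 2, 3, 4, 5, 6, 7} — that's every room, so 0 are uncovered.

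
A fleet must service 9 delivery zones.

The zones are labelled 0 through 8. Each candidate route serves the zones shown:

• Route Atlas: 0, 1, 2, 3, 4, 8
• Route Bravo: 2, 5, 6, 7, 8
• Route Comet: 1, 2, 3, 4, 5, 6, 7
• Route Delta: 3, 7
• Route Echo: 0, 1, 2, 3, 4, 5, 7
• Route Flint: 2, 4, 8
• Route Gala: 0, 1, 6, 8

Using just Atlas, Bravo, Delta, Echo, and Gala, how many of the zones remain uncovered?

0

Union of Atlas, Bravo, Delta, Echo, Gala = {0, 1, 2, 3, 4, 5, 6, 7, 8} — that's every zone, so 0 are uncovered.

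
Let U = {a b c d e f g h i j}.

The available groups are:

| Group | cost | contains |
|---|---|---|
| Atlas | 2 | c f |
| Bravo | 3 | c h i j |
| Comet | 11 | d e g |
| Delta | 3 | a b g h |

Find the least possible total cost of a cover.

19

Atlas, Bravo, Comet, Delta together cover every point (Atlas ∪ Bravo ∪ Comet ∪ Delta = {a, b, c, d, e, f, g, h, i, j}); total cost 2 + 3 + 11 + 3 = 19.
No covering selection has total cost below 19.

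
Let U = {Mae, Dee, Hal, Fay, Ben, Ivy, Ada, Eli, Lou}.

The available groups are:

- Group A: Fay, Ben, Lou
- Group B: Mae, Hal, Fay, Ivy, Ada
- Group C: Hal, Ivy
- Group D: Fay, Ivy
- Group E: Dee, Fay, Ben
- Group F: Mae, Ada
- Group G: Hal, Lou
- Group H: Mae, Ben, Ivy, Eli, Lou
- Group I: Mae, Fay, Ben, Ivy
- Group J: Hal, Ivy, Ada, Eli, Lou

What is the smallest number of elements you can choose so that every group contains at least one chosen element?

The 3 elements {Mae, Hal, Fay} hit every group.
The groups E, F, G are pairwise disjoint, so any hitting set needs a separate element for each — at least 3. Hence 3 is optimal.

3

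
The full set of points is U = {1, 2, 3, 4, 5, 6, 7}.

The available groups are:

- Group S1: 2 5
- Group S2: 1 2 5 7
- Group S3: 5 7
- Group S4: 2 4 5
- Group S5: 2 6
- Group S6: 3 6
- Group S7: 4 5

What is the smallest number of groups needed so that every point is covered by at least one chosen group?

Take {S2, S6, S7}. Their union is {1, 2, 3, 4, 5, 6, 7}, which is all 7 points.
Only S2 contains 1, so S2 is forced; the remaining 3 points need at least 2 more groups (each remaining group adds at most 2) — so at least 3 groups are needed, and 3 is optimal.

3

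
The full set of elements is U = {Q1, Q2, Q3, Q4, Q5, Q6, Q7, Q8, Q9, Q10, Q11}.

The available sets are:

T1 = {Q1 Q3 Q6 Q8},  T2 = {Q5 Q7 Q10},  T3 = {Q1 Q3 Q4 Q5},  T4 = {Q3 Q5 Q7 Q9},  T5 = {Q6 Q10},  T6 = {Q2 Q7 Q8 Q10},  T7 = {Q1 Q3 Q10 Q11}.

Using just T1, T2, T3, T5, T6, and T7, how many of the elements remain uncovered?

1

Union of T1, T2, T3, T5, T6, T7 = {Q1, Q2, Q3, Q4, Q5, Q6, Q7, Q8, Q10, Q11}.
Not covered: Q9 — 1 element.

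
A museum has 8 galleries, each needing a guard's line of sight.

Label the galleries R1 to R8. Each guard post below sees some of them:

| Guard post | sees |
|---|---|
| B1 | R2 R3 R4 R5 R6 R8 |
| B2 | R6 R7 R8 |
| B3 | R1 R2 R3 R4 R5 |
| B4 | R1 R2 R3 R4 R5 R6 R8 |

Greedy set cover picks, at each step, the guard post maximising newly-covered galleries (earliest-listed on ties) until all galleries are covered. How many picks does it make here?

Greedy: pick B4 (covers 7 new) → pick B2 (covers 1 new). Total picks: 2.

2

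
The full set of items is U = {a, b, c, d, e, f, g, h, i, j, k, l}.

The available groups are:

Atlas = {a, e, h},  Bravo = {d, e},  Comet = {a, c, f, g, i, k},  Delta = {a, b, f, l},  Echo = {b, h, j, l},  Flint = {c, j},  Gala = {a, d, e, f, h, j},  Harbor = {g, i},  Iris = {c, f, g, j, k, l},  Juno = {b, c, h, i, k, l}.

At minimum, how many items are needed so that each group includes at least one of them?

4

The 4 items {b, e, i, j} hit every group.
The groups Bravo, Delta, Flint, Harbor are pairwise disjoint, so any hitting set needs a separate item for each — at least 4. Hence 4 is optimal.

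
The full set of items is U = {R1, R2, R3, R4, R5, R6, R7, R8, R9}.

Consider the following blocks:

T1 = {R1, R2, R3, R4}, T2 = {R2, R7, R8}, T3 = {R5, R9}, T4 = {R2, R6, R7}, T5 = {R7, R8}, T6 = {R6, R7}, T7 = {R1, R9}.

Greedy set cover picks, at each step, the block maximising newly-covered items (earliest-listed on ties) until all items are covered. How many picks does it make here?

4

Greedy: pick T1 (covers 4 new) → pick T2 (covers 2 new) → pick T3 (covers 2 new) → pick T4 (covers 1 new). Total picks: 4.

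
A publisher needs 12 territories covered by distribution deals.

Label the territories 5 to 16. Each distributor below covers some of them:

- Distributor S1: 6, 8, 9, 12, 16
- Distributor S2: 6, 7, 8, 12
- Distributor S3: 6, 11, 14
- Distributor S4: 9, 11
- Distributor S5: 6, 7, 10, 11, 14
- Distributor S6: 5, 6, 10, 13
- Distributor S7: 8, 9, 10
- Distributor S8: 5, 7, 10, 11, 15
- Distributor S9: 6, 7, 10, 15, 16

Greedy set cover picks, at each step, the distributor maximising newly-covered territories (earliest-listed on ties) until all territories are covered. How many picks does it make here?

4

Greedy: pick S1 (covers 5 new) → pick S8 (covers 5 new) → pick S3 (covers 1 new) → pick S6 (covers 1 new). Total picks: 4.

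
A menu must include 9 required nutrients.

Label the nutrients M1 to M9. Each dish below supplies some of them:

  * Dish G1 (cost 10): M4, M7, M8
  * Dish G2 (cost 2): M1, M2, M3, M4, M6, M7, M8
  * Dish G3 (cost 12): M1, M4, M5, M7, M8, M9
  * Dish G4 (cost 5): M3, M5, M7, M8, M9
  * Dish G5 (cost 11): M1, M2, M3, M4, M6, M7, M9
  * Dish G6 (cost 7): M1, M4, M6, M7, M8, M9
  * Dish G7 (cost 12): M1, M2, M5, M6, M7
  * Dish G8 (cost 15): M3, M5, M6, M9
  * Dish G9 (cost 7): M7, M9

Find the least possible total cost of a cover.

G2, G4 together cover every nutrient (G2 ∪ G4 = {M1, M2, M3, M4, M5, M6, M7, M8, M9}); total cost 2 + 5 = 7.
No covering selection has total cost below 7.

7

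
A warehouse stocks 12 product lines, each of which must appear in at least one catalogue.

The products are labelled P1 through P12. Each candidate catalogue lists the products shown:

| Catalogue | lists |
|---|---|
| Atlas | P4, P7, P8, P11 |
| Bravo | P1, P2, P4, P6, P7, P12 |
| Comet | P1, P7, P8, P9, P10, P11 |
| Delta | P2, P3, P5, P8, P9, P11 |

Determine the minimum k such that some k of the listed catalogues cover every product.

Take {Bravo, Comet, Delta}. Their union is {P1, P2, P3, P4, P5, P6, P7, P8, P9, P10, P11, P12}, which is all 12 products.
Only Delta contains P3, so Delta is forced; the remaining 6 products need at least 2 more catalogues (each remaining catalogue adds at most 5) — so at least 3 catalogues are needed, and 3 is optimal.

3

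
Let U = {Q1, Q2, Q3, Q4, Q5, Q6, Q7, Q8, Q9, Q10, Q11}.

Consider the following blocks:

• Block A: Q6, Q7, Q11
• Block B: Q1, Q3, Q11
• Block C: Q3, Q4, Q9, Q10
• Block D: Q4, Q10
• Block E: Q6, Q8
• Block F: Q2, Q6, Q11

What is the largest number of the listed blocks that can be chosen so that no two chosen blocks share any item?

B, D, E are pairwise disjoint (B={Q1,Q3,Q11}; D={Q4,Q10}; E={Q6,Q8}).
Every remaining block overlaps one of these, and no 4 of the listed blocks are pairwise disjoint, so 3 is the maximum.

3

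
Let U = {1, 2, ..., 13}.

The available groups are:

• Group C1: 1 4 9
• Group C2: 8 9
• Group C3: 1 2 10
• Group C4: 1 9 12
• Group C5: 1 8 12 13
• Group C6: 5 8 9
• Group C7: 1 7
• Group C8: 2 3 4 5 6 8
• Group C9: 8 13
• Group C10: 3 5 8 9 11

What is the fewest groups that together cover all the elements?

Take {C3, C5, C7, C8, C10}. Their union is {1, 2, 3, 4, 5, 6, 7, 8, 9, 10, 11, 12, 13}, which is all 13 elements.
No 4 of the 10 groups cover everything (all 210 combinations miss at least one element), so 5 is optimal.

5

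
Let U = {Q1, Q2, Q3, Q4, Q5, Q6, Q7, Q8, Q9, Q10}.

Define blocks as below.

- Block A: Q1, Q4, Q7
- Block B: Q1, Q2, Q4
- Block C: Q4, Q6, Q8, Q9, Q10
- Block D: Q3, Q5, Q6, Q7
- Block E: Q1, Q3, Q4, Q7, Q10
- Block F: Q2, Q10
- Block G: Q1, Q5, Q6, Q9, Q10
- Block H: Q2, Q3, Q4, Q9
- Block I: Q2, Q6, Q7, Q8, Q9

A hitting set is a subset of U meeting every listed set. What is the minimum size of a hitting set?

Take T = {Q2, Q7, Q9}. Each listed block contains at least one of these, so T is a hitting set of size 3.
No choice of 2 points meets every block, so 3 is the minimum.

3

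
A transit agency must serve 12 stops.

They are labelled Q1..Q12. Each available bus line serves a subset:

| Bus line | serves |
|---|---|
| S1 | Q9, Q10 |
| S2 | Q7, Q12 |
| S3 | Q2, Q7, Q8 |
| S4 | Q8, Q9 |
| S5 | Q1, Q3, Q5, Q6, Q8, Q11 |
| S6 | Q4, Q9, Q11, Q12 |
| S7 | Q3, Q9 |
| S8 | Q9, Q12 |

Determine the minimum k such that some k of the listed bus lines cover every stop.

S1 and S3 and S5 and S6 together: S1 ∪ S3 ∪ S5 ∪ S6 = {Q1, Q2, Q3, Q4, Q5, Q6, Q7, Q8, Q9, Q10, Q11, Q12} — every stop is covered.
No 3 of the 8 bus lines cover everything (all 56 combinations miss at least one stop), so 4 is optimal.

4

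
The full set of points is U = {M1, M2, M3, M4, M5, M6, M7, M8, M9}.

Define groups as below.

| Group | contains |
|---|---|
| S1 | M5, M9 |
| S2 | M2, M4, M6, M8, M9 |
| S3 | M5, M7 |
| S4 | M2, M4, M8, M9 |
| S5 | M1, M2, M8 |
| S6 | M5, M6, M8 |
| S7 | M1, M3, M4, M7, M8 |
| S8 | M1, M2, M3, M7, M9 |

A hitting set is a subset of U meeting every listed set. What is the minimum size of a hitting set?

H = {M1, M4, M5} meets every group (each contains at least one member of H), and |H| = 3.
No choice of 2 points meets every group, so 3 is the minimum.

3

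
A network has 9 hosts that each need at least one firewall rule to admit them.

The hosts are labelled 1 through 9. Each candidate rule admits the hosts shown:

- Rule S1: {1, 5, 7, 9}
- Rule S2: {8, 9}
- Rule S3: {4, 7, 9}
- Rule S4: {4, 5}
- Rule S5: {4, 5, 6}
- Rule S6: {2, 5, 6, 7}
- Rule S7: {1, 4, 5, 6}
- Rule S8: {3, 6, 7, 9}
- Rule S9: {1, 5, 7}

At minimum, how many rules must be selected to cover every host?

Take {S2, S6, S7, S8}. Their union is {1, 2, 3, 4, 5, 6, 7, 8, 9}, which is all 9 hosts.
Only S6 contains 2, so S6 is forced; the remaining 5 hosts need at least 3 more rules (each remaining rule adds at most 2) — so at least 4 rules are needed, and 4 is optimal.

4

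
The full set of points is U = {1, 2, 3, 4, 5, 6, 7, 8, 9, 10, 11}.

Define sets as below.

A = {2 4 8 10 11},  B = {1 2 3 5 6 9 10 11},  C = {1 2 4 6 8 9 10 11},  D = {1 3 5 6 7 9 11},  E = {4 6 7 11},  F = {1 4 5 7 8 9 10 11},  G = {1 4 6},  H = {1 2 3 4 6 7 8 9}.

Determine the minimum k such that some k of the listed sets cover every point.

2

Take {B, H}. Their union is {1, 2, 3, 4, 5, 6, 7, 8, 9, 10, 11}, which is all 11 points.
No single set has all 11 points (the largest, B, has 8), so 2 is optimal.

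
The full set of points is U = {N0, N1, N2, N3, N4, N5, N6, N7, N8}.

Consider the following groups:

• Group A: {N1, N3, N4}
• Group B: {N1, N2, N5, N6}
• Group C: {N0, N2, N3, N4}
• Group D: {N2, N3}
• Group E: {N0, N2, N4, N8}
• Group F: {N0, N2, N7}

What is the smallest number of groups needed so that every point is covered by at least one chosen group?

4

B and D and E and F together: B ∪ D ∪ E ∪ F = {N0, N1, N2, N3, N4, N5, N6, N7, N8} — every point is covered.
No 3 of the 6 groups cover everything (all 20 combinations miss at least one point), so 4 is optimal.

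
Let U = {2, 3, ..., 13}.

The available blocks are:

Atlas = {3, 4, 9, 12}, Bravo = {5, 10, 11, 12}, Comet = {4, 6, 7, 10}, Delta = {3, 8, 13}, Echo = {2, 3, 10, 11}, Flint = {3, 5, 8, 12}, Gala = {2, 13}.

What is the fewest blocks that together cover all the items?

Take {Atlas, Comet, Delta, Echo, Flint}. Their union is {2, 3, 4, 5, 6, 7, 8, 9, 10, 11, 12, 13}, which is all 12 items.
No 4 of the 7 blocks cover everything (all 35 combinations miss at least one item), so 5 is optimal.

5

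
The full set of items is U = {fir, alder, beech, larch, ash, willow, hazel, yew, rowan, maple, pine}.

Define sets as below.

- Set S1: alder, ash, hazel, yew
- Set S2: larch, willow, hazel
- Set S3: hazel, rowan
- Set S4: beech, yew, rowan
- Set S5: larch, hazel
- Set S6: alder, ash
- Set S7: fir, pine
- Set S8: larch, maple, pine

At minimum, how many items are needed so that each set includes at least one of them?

4

H = {fir, larch, ash, rowan} meets every set (each contains at least one member of H), and |H| = 4.
The sets S4, S5, S6, S7 are pairwise disjoint, so any hitting set needs a separate item for each — at least 4. Hence 4 is optimal.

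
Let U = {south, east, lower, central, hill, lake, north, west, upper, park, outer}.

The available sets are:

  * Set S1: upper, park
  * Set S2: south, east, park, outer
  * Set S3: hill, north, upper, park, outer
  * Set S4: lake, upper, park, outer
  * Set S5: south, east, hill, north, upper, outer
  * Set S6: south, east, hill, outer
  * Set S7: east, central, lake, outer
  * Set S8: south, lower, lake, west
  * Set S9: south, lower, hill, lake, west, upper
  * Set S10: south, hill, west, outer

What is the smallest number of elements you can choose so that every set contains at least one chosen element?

3

The 3 elements {west, park, outer} hit every set.
No choice of 2 elements meets every set, so 3 is the minimum.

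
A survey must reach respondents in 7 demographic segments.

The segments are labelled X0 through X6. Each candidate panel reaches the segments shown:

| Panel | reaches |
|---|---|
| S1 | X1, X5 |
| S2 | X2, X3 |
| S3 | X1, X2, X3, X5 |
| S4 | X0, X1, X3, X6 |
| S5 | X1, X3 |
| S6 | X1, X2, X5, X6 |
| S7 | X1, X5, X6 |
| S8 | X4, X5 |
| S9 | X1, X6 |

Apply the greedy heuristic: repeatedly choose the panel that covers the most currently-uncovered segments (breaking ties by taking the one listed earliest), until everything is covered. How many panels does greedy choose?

3

Greedy: pick S3 (covers 4 new) → pick S4 (covers 2 new) → pick S8 (covers 1 new). Total picks: 3.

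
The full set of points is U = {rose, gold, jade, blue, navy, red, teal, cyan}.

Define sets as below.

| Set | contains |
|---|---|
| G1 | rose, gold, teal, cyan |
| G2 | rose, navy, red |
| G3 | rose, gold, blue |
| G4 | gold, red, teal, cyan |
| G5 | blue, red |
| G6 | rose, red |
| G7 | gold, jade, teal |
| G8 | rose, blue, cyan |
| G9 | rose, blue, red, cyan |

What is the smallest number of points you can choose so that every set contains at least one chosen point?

3

H = {gold, red, cyan} meets every set (each contains at least one member of H), and |H| = 3.
No choice of 2 points meets every set, so 3 is the minimum.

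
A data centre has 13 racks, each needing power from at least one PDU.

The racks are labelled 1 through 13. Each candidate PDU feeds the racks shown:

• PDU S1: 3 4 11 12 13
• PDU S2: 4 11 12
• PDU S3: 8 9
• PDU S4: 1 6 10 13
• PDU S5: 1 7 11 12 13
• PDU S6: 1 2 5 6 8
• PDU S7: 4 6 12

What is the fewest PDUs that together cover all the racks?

Take {S1, S3, S4, S5, S6}. Their union is {1, 2, 3, 4, 5, 6, 7, 8, 9, 10, 11, 12, 13}, which is all 13 racks.
No 4 of the 7 PDUs cover everything (all 35 combinations miss at least one rack), so 5 is optimal.

5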